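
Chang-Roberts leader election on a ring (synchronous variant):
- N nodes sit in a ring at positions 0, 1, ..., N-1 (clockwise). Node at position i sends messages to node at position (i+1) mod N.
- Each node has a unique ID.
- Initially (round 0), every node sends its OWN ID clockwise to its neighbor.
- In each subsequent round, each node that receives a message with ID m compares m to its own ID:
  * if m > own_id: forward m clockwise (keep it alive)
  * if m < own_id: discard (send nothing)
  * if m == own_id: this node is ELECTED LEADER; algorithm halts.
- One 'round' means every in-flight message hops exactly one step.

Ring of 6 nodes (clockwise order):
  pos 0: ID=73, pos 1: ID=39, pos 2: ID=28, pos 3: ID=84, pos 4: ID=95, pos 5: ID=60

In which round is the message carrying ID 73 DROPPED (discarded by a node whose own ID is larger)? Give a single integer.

Answer: 3

Derivation:
Round 1: pos1(id39) recv 73: fwd; pos2(id28) recv 39: fwd; pos3(id84) recv 28: drop; pos4(id95) recv 84: drop; pos5(id60) recv 95: fwd; pos0(id73) recv 60: drop
Round 2: pos2(id28) recv 73: fwd; pos3(id84) recv 39: drop; pos0(id73) recv 95: fwd
Round 3: pos3(id84) recv 73: drop; pos1(id39) recv 95: fwd
Round 4: pos2(id28) recv 95: fwd
Round 5: pos3(id84) recv 95: fwd
Round 6: pos4(id95) recv 95: ELECTED
Message ID 73 originates at pos 0; dropped at pos 3 in round 3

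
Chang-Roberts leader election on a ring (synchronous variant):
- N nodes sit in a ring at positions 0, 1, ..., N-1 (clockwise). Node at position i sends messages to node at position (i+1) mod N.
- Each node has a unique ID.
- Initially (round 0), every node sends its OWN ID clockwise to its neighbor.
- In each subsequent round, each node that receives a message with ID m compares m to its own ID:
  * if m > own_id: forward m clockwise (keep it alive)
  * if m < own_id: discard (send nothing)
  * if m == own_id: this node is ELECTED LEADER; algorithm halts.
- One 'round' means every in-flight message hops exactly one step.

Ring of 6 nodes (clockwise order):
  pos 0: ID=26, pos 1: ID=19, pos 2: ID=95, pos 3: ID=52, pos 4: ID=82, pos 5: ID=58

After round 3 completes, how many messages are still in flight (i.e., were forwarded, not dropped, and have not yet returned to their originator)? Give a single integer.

Answer: 2

Derivation:
Round 1: pos1(id19) recv 26: fwd; pos2(id95) recv 19: drop; pos3(id52) recv 95: fwd; pos4(id82) recv 52: drop; pos5(id58) recv 82: fwd; pos0(id26) recv 58: fwd
Round 2: pos2(id95) recv 26: drop; pos4(id82) recv 95: fwd; pos0(id26) recv 82: fwd; pos1(id19) recv 58: fwd
Round 3: pos5(id58) recv 95: fwd; pos1(id19) recv 82: fwd; pos2(id95) recv 58: drop
After round 3: 2 messages still in flight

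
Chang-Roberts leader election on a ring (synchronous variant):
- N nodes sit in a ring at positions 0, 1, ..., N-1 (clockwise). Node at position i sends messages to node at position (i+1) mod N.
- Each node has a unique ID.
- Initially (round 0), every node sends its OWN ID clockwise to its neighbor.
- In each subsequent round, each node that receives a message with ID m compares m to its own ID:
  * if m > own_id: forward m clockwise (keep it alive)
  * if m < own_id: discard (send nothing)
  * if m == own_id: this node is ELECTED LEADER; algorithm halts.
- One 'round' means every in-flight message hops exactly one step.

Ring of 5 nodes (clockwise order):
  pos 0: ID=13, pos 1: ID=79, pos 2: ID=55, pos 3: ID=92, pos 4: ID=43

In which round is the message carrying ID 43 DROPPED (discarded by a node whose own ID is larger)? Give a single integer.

Round 1: pos1(id79) recv 13: drop; pos2(id55) recv 79: fwd; pos3(id92) recv 55: drop; pos4(id43) recv 92: fwd; pos0(id13) recv 43: fwd
Round 2: pos3(id92) recv 79: drop; pos0(id13) recv 92: fwd; pos1(id79) recv 43: drop
Round 3: pos1(id79) recv 92: fwd
Round 4: pos2(id55) recv 92: fwd
Round 5: pos3(id92) recv 92: ELECTED
Message ID 43 originates at pos 4; dropped at pos 1 in round 2

Answer: 2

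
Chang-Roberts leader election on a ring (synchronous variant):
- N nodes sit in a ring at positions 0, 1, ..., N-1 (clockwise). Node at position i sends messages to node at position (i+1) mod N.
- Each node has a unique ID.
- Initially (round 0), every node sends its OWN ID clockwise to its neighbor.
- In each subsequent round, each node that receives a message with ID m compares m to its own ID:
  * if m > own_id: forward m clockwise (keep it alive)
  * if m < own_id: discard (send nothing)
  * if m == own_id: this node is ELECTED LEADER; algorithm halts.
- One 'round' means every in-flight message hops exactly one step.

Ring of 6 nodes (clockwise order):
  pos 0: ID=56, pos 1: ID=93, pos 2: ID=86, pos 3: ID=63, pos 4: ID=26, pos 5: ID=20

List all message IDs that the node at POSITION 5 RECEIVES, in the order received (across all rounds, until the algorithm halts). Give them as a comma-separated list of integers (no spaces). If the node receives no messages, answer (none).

Round 1: pos1(id93) recv 56: drop; pos2(id86) recv 93: fwd; pos3(id63) recv 86: fwd; pos4(id26) recv 63: fwd; pos5(id20) recv 26: fwd; pos0(id56) recv 20: drop
Round 2: pos3(id63) recv 93: fwd; pos4(id26) recv 86: fwd; pos5(id20) recv 63: fwd; pos0(id56) recv 26: drop
Round 3: pos4(id26) recv 93: fwd; pos5(id20) recv 86: fwd; pos0(id56) recv 63: fwd
Round 4: pos5(id20) recv 93: fwd; pos0(id56) recv 86: fwd; pos1(id93) recv 63: drop
Round 5: pos0(id56) recv 93: fwd; pos1(id93) recv 86: drop
Round 6: pos1(id93) recv 93: ELECTED

Answer: 26,63,86,93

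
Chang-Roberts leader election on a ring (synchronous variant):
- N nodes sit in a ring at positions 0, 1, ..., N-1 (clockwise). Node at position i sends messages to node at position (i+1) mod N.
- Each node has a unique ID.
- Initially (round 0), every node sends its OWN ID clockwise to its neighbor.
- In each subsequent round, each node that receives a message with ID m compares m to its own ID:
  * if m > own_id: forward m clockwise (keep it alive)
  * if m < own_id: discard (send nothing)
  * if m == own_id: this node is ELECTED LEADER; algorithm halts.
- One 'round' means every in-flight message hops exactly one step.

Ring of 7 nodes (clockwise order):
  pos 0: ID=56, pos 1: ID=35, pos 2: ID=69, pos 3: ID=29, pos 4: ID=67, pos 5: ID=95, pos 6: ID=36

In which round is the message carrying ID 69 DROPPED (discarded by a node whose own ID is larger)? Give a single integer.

Answer: 3

Derivation:
Round 1: pos1(id35) recv 56: fwd; pos2(id69) recv 35: drop; pos3(id29) recv 69: fwd; pos4(id67) recv 29: drop; pos5(id95) recv 67: drop; pos6(id36) recv 95: fwd; pos0(id56) recv 36: drop
Round 2: pos2(id69) recv 56: drop; pos4(id67) recv 69: fwd; pos0(id56) recv 95: fwd
Round 3: pos5(id95) recv 69: drop; pos1(id35) recv 95: fwd
Round 4: pos2(id69) recv 95: fwd
Round 5: pos3(id29) recv 95: fwd
Round 6: pos4(id67) recv 95: fwd
Round 7: pos5(id95) recv 95: ELECTED
Message ID 69 originates at pos 2; dropped at pos 5 in round 3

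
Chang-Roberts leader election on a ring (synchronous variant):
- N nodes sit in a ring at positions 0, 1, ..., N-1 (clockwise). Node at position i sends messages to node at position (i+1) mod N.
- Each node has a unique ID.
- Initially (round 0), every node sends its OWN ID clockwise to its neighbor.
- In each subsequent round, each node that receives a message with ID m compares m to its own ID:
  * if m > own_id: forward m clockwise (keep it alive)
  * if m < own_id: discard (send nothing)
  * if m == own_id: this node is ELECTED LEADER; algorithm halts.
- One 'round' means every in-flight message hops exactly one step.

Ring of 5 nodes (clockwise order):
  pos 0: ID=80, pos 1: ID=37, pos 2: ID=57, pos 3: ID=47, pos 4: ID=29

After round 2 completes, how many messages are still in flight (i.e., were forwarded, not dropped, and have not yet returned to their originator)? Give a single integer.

Round 1: pos1(id37) recv 80: fwd; pos2(id57) recv 37: drop; pos3(id47) recv 57: fwd; pos4(id29) recv 47: fwd; pos0(id80) recv 29: drop
Round 2: pos2(id57) recv 80: fwd; pos4(id29) recv 57: fwd; pos0(id80) recv 47: drop
After round 2: 2 messages still in flight

Answer: 2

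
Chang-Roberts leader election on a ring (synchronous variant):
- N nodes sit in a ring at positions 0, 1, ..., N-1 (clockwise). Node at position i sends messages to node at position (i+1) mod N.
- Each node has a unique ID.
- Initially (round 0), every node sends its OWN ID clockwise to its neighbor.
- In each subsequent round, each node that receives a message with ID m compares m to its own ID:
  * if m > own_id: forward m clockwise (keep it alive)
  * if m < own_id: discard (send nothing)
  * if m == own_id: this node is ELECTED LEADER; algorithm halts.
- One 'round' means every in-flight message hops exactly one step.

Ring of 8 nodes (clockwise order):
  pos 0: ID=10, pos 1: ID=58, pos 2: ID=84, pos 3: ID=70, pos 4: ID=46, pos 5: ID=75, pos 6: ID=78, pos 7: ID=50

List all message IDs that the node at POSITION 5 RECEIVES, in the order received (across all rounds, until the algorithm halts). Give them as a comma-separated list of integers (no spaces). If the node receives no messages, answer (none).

Answer: 46,70,84

Derivation:
Round 1: pos1(id58) recv 10: drop; pos2(id84) recv 58: drop; pos3(id70) recv 84: fwd; pos4(id46) recv 70: fwd; pos5(id75) recv 46: drop; pos6(id78) recv 75: drop; pos7(id50) recv 78: fwd; pos0(id10) recv 50: fwd
Round 2: pos4(id46) recv 84: fwd; pos5(id75) recv 70: drop; pos0(id10) recv 78: fwd; pos1(id58) recv 50: drop
Round 3: pos5(id75) recv 84: fwd; pos1(id58) recv 78: fwd
Round 4: pos6(id78) recv 84: fwd; pos2(id84) recv 78: drop
Round 5: pos7(id50) recv 84: fwd
Round 6: pos0(id10) recv 84: fwd
Round 7: pos1(id58) recv 84: fwd
Round 8: pos2(id84) recv 84: ELECTED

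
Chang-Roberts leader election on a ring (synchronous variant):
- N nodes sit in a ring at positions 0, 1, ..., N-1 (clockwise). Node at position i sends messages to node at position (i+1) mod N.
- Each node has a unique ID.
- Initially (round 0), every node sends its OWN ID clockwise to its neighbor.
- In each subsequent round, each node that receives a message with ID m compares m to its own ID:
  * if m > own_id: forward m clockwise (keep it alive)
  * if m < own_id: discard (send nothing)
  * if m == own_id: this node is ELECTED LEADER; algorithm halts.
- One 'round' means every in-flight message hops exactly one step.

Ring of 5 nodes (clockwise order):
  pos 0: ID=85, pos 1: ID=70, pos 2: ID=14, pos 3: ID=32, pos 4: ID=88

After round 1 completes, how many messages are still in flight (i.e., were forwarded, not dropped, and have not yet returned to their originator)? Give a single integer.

Round 1: pos1(id70) recv 85: fwd; pos2(id14) recv 70: fwd; pos3(id32) recv 14: drop; pos4(id88) recv 32: drop; pos0(id85) recv 88: fwd
After round 1: 3 messages still in flight

Answer: 3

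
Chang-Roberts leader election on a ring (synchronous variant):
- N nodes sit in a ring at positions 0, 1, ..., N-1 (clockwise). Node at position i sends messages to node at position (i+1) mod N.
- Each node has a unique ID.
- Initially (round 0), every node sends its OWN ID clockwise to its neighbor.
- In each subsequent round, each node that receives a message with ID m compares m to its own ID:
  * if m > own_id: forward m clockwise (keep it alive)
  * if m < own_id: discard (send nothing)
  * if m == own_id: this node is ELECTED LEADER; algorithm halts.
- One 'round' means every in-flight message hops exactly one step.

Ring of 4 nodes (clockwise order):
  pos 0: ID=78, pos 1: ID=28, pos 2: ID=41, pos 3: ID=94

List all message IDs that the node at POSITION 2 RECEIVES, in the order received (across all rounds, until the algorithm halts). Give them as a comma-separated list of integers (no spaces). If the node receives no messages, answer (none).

Answer: 28,78,94

Derivation:
Round 1: pos1(id28) recv 78: fwd; pos2(id41) recv 28: drop; pos3(id94) recv 41: drop; pos0(id78) recv 94: fwd
Round 2: pos2(id41) recv 78: fwd; pos1(id28) recv 94: fwd
Round 3: pos3(id94) recv 78: drop; pos2(id41) recv 94: fwd
Round 4: pos3(id94) recv 94: ELECTED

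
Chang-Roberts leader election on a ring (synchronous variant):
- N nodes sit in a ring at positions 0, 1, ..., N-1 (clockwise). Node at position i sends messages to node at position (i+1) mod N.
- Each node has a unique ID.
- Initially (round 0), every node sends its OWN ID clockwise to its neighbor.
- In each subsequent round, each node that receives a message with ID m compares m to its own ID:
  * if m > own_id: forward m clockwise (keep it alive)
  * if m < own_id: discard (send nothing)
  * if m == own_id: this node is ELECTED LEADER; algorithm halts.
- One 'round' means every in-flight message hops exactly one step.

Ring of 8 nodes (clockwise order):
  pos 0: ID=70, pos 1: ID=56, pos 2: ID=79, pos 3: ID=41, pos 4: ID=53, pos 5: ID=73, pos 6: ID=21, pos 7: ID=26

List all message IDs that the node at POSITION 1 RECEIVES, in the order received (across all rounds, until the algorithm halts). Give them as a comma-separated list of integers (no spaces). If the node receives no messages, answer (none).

Answer: 70,73,79

Derivation:
Round 1: pos1(id56) recv 70: fwd; pos2(id79) recv 56: drop; pos3(id41) recv 79: fwd; pos4(id53) recv 41: drop; pos5(id73) recv 53: drop; pos6(id21) recv 73: fwd; pos7(id26) recv 21: drop; pos0(id70) recv 26: drop
Round 2: pos2(id79) recv 70: drop; pos4(id53) recv 79: fwd; pos7(id26) recv 73: fwd
Round 3: pos5(id73) recv 79: fwd; pos0(id70) recv 73: fwd
Round 4: pos6(id21) recv 79: fwd; pos1(id56) recv 73: fwd
Round 5: pos7(id26) recv 79: fwd; pos2(id79) recv 73: drop
Round 6: pos0(id70) recv 79: fwd
Round 7: pos1(id56) recv 79: fwd
Round 8: pos2(id79) recv 79: ELECTED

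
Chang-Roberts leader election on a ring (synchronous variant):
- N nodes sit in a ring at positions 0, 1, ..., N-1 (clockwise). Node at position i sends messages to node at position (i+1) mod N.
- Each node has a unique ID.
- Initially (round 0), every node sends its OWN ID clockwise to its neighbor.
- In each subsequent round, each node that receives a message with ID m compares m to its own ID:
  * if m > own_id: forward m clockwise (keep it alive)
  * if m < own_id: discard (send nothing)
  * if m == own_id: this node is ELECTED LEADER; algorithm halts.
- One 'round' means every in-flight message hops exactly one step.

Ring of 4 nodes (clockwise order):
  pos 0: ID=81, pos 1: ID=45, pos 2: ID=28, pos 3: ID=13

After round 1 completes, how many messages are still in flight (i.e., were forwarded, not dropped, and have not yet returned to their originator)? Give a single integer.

Round 1: pos1(id45) recv 81: fwd; pos2(id28) recv 45: fwd; pos3(id13) recv 28: fwd; pos0(id81) recv 13: drop
After round 1: 3 messages still in flight

Answer: 3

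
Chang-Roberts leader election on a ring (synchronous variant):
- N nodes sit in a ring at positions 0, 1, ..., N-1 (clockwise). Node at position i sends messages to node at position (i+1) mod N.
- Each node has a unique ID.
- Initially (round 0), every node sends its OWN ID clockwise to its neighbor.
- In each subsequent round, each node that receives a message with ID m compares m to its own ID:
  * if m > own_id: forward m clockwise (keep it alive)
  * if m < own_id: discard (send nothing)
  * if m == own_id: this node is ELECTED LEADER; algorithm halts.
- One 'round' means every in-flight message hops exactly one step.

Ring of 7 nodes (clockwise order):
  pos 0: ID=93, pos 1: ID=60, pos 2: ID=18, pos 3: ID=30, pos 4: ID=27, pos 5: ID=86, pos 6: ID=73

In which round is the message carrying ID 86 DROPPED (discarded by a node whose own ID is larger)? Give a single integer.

Answer: 2

Derivation:
Round 1: pos1(id60) recv 93: fwd; pos2(id18) recv 60: fwd; pos3(id30) recv 18: drop; pos4(id27) recv 30: fwd; pos5(id86) recv 27: drop; pos6(id73) recv 86: fwd; pos0(id93) recv 73: drop
Round 2: pos2(id18) recv 93: fwd; pos3(id30) recv 60: fwd; pos5(id86) recv 30: drop; pos0(id93) recv 86: drop
Round 3: pos3(id30) recv 93: fwd; pos4(id27) recv 60: fwd
Round 4: pos4(id27) recv 93: fwd; pos5(id86) recv 60: drop
Round 5: pos5(id86) recv 93: fwd
Round 6: pos6(id73) recv 93: fwd
Round 7: pos0(id93) recv 93: ELECTED
Message ID 86 originates at pos 5; dropped at pos 0 in round 2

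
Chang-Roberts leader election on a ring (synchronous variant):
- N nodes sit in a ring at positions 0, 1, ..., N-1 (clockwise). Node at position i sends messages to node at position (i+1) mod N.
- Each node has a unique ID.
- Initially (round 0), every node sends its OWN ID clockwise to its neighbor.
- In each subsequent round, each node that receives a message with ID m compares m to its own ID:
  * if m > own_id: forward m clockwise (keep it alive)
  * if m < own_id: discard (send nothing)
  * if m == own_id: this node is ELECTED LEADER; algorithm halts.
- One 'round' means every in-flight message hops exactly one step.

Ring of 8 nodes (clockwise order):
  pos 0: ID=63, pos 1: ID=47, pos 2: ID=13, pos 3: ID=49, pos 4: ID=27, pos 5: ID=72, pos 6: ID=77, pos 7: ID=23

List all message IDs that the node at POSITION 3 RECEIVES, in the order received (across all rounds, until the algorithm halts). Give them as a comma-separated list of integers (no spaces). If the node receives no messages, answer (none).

Answer: 13,47,63,77

Derivation:
Round 1: pos1(id47) recv 63: fwd; pos2(id13) recv 47: fwd; pos3(id49) recv 13: drop; pos4(id27) recv 49: fwd; pos5(id72) recv 27: drop; pos6(id77) recv 72: drop; pos7(id23) recv 77: fwd; pos0(id63) recv 23: drop
Round 2: pos2(id13) recv 63: fwd; pos3(id49) recv 47: drop; pos5(id72) recv 49: drop; pos0(id63) recv 77: fwd
Round 3: pos3(id49) recv 63: fwd; pos1(id47) recv 77: fwd
Round 4: pos4(id27) recv 63: fwd; pos2(id13) recv 77: fwd
Round 5: pos5(id72) recv 63: drop; pos3(id49) recv 77: fwd
Round 6: pos4(id27) recv 77: fwd
Round 7: pos5(id72) recv 77: fwd
Round 8: pos6(id77) recv 77: ELECTED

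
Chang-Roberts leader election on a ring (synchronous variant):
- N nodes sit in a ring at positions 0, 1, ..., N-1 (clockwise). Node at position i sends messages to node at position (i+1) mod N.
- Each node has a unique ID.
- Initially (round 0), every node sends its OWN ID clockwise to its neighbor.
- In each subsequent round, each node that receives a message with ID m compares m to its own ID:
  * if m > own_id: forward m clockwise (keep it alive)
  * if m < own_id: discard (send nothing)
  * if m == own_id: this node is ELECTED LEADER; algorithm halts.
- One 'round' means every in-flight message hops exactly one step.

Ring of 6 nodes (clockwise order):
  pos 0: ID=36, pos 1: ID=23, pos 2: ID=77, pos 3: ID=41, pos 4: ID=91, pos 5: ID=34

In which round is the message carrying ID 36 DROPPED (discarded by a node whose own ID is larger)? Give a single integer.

Round 1: pos1(id23) recv 36: fwd; pos2(id77) recv 23: drop; pos3(id41) recv 77: fwd; pos4(id91) recv 41: drop; pos5(id34) recv 91: fwd; pos0(id36) recv 34: drop
Round 2: pos2(id77) recv 36: drop; pos4(id91) recv 77: drop; pos0(id36) recv 91: fwd
Round 3: pos1(id23) recv 91: fwd
Round 4: pos2(id77) recv 91: fwd
Round 5: pos3(id41) recv 91: fwd
Round 6: pos4(id91) recv 91: ELECTED
Message ID 36 originates at pos 0; dropped at pos 2 in round 2

Answer: 2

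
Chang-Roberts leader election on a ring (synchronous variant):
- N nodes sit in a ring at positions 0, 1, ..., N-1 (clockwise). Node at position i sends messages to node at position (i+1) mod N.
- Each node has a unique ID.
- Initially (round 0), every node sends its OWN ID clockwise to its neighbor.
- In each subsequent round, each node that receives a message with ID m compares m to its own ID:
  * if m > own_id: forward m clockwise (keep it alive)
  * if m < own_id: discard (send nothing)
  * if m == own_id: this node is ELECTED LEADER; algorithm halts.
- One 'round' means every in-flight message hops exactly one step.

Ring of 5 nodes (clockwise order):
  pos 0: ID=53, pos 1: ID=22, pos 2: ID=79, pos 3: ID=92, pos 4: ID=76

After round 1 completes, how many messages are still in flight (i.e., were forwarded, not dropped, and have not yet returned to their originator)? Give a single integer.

Answer: 3

Derivation:
Round 1: pos1(id22) recv 53: fwd; pos2(id79) recv 22: drop; pos3(id92) recv 79: drop; pos4(id76) recv 92: fwd; pos0(id53) recv 76: fwd
After round 1: 3 messages still in flight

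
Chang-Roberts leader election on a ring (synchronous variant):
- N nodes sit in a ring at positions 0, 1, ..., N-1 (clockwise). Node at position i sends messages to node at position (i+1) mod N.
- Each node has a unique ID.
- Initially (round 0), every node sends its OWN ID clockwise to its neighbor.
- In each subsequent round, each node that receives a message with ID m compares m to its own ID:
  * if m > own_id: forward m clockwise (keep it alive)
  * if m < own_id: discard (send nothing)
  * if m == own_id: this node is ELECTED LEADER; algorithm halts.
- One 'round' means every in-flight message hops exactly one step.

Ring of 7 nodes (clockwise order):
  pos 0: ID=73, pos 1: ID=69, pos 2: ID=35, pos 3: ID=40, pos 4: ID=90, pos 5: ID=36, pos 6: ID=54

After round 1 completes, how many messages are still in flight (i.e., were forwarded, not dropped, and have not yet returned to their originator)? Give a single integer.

Round 1: pos1(id69) recv 73: fwd; pos2(id35) recv 69: fwd; pos3(id40) recv 35: drop; pos4(id90) recv 40: drop; pos5(id36) recv 90: fwd; pos6(id54) recv 36: drop; pos0(id73) recv 54: drop
After round 1: 3 messages still in flight

Answer: 3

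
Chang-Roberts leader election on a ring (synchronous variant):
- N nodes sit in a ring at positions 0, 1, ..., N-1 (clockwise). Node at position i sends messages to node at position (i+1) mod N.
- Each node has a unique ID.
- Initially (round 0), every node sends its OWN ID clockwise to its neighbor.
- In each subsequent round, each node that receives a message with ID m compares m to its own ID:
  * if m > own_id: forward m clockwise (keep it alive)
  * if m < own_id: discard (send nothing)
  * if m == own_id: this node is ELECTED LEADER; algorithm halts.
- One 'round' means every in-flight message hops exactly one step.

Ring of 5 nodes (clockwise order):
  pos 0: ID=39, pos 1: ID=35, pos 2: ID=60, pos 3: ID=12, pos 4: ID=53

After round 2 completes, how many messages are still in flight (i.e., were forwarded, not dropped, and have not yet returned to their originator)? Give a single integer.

Round 1: pos1(id35) recv 39: fwd; pos2(id60) recv 35: drop; pos3(id12) recv 60: fwd; pos4(id53) recv 12: drop; pos0(id39) recv 53: fwd
Round 2: pos2(id60) recv 39: drop; pos4(id53) recv 60: fwd; pos1(id35) recv 53: fwd
After round 2: 2 messages still in flight

Answer: 2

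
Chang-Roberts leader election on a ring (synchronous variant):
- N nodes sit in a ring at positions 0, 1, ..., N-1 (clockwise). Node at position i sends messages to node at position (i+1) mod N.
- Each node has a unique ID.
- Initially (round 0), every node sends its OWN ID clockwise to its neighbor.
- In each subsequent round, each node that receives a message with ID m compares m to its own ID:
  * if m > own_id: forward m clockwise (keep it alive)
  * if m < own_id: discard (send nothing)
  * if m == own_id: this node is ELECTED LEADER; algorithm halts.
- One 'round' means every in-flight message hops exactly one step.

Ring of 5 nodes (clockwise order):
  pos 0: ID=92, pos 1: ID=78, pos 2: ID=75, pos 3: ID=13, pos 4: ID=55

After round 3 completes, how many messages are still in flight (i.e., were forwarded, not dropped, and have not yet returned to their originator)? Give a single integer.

Answer: 2

Derivation:
Round 1: pos1(id78) recv 92: fwd; pos2(id75) recv 78: fwd; pos3(id13) recv 75: fwd; pos4(id55) recv 13: drop; pos0(id92) recv 55: drop
Round 2: pos2(id75) recv 92: fwd; pos3(id13) recv 78: fwd; pos4(id55) recv 75: fwd
Round 3: pos3(id13) recv 92: fwd; pos4(id55) recv 78: fwd; pos0(id92) recv 75: drop
After round 3: 2 messages still in flight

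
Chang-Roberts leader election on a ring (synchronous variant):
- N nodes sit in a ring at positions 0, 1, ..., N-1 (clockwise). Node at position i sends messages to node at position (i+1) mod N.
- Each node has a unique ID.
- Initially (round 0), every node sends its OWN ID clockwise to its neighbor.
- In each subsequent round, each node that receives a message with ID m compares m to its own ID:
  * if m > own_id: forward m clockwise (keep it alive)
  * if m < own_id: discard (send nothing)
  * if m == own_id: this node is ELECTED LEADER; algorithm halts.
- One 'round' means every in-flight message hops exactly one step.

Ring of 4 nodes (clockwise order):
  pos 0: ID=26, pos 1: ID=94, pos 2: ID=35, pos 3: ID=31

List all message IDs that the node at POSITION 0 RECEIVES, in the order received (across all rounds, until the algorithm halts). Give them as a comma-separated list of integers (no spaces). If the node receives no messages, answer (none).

Answer: 31,35,94

Derivation:
Round 1: pos1(id94) recv 26: drop; pos2(id35) recv 94: fwd; pos3(id31) recv 35: fwd; pos0(id26) recv 31: fwd
Round 2: pos3(id31) recv 94: fwd; pos0(id26) recv 35: fwd; pos1(id94) recv 31: drop
Round 3: pos0(id26) recv 94: fwd; pos1(id94) recv 35: drop
Round 4: pos1(id94) recv 94: ELECTED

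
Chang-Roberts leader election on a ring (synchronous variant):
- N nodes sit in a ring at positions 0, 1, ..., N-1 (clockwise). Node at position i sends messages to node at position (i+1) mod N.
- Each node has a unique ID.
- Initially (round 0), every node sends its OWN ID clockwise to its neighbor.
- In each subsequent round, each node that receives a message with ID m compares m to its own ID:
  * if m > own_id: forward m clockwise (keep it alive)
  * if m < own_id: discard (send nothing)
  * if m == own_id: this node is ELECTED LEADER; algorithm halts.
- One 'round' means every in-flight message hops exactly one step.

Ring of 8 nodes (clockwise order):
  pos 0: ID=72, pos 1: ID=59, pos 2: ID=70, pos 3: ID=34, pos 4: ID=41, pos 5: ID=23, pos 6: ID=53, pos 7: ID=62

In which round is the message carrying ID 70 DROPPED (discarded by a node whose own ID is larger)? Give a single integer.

Round 1: pos1(id59) recv 72: fwd; pos2(id70) recv 59: drop; pos3(id34) recv 70: fwd; pos4(id41) recv 34: drop; pos5(id23) recv 41: fwd; pos6(id53) recv 23: drop; pos7(id62) recv 53: drop; pos0(id72) recv 62: drop
Round 2: pos2(id70) recv 72: fwd; pos4(id41) recv 70: fwd; pos6(id53) recv 41: drop
Round 3: pos3(id34) recv 72: fwd; pos5(id23) recv 70: fwd
Round 4: pos4(id41) recv 72: fwd; pos6(id53) recv 70: fwd
Round 5: pos5(id23) recv 72: fwd; pos7(id62) recv 70: fwd
Round 6: pos6(id53) recv 72: fwd; pos0(id72) recv 70: drop
Round 7: pos7(id62) recv 72: fwd
Round 8: pos0(id72) recv 72: ELECTED
Message ID 70 originates at pos 2; dropped at pos 0 in round 6

Answer: 6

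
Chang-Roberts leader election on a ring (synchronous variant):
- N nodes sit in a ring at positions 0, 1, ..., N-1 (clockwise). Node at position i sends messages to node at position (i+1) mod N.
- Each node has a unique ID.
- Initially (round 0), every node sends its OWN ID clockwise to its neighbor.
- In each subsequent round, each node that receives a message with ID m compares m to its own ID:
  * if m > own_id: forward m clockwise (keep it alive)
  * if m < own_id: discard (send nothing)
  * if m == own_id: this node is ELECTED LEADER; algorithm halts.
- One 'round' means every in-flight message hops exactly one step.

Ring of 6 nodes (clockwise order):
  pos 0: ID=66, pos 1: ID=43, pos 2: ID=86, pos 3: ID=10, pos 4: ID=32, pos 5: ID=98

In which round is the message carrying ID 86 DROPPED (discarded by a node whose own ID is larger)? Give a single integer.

Answer: 3

Derivation:
Round 1: pos1(id43) recv 66: fwd; pos2(id86) recv 43: drop; pos3(id10) recv 86: fwd; pos4(id32) recv 10: drop; pos5(id98) recv 32: drop; pos0(id66) recv 98: fwd
Round 2: pos2(id86) recv 66: drop; pos4(id32) recv 86: fwd; pos1(id43) recv 98: fwd
Round 3: pos5(id98) recv 86: drop; pos2(id86) recv 98: fwd
Round 4: pos3(id10) recv 98: fwd
Round 5: pos4(id32) recv 98: fwd
Round 6: pos5(id98) recv 98: ELECTED
Message ID 86 originates at pos 2; dropped at pos 5 in round 3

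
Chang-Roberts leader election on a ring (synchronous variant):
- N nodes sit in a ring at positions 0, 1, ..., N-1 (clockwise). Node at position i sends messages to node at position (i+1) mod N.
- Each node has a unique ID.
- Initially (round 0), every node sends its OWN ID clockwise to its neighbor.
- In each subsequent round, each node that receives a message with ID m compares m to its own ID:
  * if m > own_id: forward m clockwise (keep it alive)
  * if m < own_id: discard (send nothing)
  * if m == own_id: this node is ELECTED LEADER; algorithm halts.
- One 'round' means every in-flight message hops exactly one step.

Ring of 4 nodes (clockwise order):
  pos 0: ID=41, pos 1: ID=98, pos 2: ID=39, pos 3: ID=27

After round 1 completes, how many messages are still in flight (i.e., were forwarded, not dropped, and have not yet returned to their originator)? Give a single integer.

Answer: 2

Derivation:
Round 1: pos1(id98) recv 41: drop; pos2(id39) recv 98: fwd; pos3(id27) recv 39: fwd; pos0(id41) recv 27: drop
After round 1: 2 messages still in flight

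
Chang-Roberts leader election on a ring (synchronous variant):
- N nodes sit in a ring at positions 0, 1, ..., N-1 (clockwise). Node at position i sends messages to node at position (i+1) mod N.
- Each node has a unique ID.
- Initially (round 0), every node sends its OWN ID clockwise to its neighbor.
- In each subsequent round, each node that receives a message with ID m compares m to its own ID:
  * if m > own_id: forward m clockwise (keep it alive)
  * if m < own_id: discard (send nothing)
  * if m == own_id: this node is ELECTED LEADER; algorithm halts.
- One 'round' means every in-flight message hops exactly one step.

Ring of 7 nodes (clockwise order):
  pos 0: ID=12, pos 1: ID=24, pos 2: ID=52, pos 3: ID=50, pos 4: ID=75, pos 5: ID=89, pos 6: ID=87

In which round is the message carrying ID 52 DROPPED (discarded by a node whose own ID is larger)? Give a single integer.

Answer: 2

Derivation:
Round 1: pos1(id24) recv 12: drop; pos2(id52) recv 24: drop; pos3(id50) recv 52: fwd; pos4(id75) recv 50: drop; pos5(id89) recv 75: drop; pos6(id87) recv 89: fwd; pos0(id12) recv 87: fwd
Round 2: pos4(id75) recv 52: drop; pos0(id12) recv 89: fwd; pos1(id24) recv 87: fwd
Round 3: pos1(id24) recv 89: fwd; pos2(id52) recv 87: fwd
Round 4: pos2(id52) recv 89: fwd; pos3(id50) recv 87: fwd
Round 5: pos3(id50) recv 89: fwd; pos4(id75) recv 87: fwd
Round 6: pos4(id75) recv 89: fwd; pos5(id89) recv 87: drop
Round 7: pos5(id89) recv 89: ELECTED
Message ID 52 originates at pos 2; dropped at pos 4 in round 2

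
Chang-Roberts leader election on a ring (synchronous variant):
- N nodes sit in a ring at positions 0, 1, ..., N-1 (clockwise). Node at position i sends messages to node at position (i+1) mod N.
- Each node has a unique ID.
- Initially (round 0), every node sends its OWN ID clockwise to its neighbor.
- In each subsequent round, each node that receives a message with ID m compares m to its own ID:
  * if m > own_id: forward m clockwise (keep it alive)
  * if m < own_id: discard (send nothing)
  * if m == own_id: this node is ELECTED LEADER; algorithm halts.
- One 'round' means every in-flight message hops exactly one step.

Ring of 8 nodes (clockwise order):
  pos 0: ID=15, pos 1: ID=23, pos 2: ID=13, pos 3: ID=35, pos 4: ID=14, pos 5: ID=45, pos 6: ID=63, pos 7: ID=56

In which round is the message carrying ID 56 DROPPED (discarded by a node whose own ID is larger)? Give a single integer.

Round 1: pos1(id23) recv 15: drop; pos2(id13) recv 23: fwd; pos3(id35) recv 13: drop; pos4(id14) recv 35: fwd; pos5(id45) recv 14: drop; pos6(id63) recv 45: drop; pos7(id56) recv 63: fwd; pos0(id15) recv 56: fwd
Round 2: pos3(id35) recv 23: drop; pos5(id45) recv 35: drop; pos0(id15) recv 63: fwd; pos1(id23) recv 56: fwd
Round 3: pos1(id23) recv 63: fwd; pos2(id13) recv 56: fwd
Round 4: pos2(id13) recv 63: fwd; pos3(id35) recv 56: fwd
Round 5: pos3(id35) recv 63: fwd; pos4(id14) recv 56: fwd
Round 6: pos4(id14) recv 63: fwd; pos5(id45) recv 56: fwd
Round 7: pos5(id45) recv 63: fwd; pos6(id63) recv 56: drop
Round 8: pos6(id63) recv 63: ELECTED
Message ID 56 originates at pos 7; dropped at pos 6 in round 7

Answer: 7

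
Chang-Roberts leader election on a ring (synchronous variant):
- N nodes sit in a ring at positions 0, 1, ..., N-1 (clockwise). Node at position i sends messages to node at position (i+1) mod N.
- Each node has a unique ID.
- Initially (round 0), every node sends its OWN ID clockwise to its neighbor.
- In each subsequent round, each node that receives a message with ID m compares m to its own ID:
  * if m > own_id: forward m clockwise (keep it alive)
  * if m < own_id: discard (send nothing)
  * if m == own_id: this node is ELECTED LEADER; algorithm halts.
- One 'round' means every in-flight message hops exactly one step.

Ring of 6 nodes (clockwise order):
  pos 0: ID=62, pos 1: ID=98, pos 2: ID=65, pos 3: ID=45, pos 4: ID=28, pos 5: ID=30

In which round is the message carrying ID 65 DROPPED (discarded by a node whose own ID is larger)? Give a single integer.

Answer: 5

Derivation:
Round 1: pos1(id98) recv 62: drop; pos2(id65) recv 98: fwd; pos3(id45) recv 65: fwd; pos4(id28) recv 45: fwd; pos5(id30) recv 28: drop; pos0(id62) recv 30: drop
Round 2: pos3(id45) recv 98: fwd; pos4(id28) recv 65: fwd; pos5(id30) recv 45: fwd
Round 3: pos4(id28) recv 98: fwd; pos5(id30) recv 65: fwd; pos0(id62) recv 45: drop
Round 4: pos5(id30) recv 98: fwd; pos0(id62) recv 65: fwd
Round 5: pos0(id62) recv 98: fwd; pos1(id98) recv 65: drop
Round 6: pos1(id98) recv 98: ELECTED
Message ID 65 originates at pos 2; dropped at pos 1 in round 5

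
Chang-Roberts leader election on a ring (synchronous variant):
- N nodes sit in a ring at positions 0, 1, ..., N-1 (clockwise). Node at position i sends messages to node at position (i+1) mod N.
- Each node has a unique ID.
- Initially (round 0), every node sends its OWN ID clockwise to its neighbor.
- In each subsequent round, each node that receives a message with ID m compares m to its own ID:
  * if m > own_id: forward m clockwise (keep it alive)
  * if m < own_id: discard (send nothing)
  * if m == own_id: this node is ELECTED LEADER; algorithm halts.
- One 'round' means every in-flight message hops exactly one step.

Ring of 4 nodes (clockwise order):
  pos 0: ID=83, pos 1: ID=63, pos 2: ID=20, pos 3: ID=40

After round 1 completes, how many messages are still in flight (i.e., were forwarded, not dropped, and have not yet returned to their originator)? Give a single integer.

Round 1: pos1(id63) recv 83: fwd; pos2(id20) recv 63: fwd; pos3(id40) recv 20: drop; pos0(id83) recv 40: drop
After round 1: 2 messages still in flight

Answer: 2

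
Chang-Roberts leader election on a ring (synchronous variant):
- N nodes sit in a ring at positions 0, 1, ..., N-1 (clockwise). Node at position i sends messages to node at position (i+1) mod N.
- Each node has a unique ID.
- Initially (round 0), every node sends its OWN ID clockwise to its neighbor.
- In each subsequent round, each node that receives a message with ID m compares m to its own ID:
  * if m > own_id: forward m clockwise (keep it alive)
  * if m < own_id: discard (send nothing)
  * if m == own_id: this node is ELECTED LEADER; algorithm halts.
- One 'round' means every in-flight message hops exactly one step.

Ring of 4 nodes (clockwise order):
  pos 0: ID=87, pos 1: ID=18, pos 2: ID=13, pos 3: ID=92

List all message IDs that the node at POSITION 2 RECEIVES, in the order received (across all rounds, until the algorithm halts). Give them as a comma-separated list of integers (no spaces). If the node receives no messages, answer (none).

Round 1: pos1(id18) recv 87: fwd; pos2(id13) recv 18: fwd; pos3(id92) recv 13: drop; pos0(id87) recv 92: fwd
Round 2: pos2(id13) recv 87: fwd; pos3(id92) recv 18: drop; pos1(id18) recv 92: fwd
Round 3: pos3(id92) recv 87: drop; pos2(id13) recv 92: fwd
Round 4: pos3(id92) recv 92: ELECTED

Answer: 18,87,92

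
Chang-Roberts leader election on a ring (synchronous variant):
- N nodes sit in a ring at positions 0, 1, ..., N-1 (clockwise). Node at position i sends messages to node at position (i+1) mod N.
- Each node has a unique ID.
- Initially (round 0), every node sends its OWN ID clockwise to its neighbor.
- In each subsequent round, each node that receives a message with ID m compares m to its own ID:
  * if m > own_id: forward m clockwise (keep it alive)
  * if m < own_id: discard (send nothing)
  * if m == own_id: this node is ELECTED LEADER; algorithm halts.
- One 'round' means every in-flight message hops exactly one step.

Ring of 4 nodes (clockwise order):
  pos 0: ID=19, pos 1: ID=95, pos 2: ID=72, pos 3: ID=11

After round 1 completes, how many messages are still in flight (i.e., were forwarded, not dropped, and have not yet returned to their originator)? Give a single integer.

Answer: 2

Derivation:
Round 1: pos1(id95) recv 19: drop; pos2(id72) recv 95: fwd; pos3(id11) recv 72: fwd; pos0(id19) recv 11: drop
After round 1: 2 messages still in flight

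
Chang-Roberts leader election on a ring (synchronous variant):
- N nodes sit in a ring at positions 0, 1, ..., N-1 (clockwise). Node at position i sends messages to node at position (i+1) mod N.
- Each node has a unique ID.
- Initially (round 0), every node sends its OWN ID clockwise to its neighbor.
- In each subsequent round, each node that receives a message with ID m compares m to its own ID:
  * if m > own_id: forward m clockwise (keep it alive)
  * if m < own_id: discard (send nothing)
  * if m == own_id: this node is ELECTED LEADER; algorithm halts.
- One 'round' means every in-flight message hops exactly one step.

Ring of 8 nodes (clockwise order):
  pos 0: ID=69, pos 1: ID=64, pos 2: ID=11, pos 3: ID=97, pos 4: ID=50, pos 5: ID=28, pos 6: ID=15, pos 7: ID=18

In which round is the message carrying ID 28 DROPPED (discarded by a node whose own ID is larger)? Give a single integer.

Round 1: pos1(id64) recv 69: fwd; pos2(id11) recv 64: fwd; pos3(id97) recv 11: drop; pos4(id50) recv 97: fwd; pos5(id28) recv 50: fwd; pos6(id15) recv 28: fwd; pos7(id18) recv 15: drop; pos0(id69) recv 18: drop
Round 2: pos2(id11) recv 69: fwd; pos3(id97) recv 64: drop; pos5(id28) recv 97: fwd; pos6(id15) recv 50: fwd; pos7(id18) recv 28: fwd
Round 3: pos3(id97) recv 69: drop; pos6(id15) recv 97: fwd; pos7(id18) recv 50: fwd; pos0(id69) recv 28: drop
Round 4: pos7(id18) recv 97: fwd; pos0(id69) recv 50: drop
Round 5: pos0(id69) recv 97: fwd
Round 6: pos1(id64) recv 97: fwd
Round 7: pos2(id11) recv 97: fwd
Round 8: pos3(id97) recv 97: ELECTED
Message ID 28 originates at pos 5; dropped at pos 0 in round 3

Answer: 3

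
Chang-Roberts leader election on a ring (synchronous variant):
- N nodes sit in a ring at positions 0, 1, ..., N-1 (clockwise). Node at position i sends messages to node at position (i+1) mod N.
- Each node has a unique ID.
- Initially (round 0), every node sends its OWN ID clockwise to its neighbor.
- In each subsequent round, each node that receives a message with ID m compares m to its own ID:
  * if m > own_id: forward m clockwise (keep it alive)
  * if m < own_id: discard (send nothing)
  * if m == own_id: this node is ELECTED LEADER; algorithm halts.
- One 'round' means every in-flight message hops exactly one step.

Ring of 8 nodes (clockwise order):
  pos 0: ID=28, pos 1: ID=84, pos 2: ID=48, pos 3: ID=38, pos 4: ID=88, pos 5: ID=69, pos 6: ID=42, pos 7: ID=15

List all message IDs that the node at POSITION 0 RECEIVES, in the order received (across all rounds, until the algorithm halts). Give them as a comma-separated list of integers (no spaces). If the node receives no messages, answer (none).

Round 1: pos1(id84) recv 28: drop; pos2(id48) recv 84: fwd; pos3(id38) recv 48: fwd; pos4(id88) recv 38: drop; pos5(id69) recv 88: fwd; pos6(id42) recv 69: fwd; pos7(id15) recv 42: fwd; pos0(id28) recv 15: drop
Round 2: pos3(id38) recv 84: fwd; pos4(id88) recv 48: drop; pos6(id42) recv 88: fwd; pos7(id15) recv 69: fwd; pos0(id28) recv 42: fwd
Round 3: pos4(id88) recv 84: drop; pos7(id15) recv 88: fwd; pos0(id28) recv 69: fwd; pos1(id84) recv 42: drop
Round 4: pos0(id28) recv 88: fwd; pos1(id84) recv 69: drop
Round 5: pos1(id84) recv 88: fwd
Round 6: pos2(id48) recv 88: fwd
Round 7: pos3(id38) recv 88: fwd
Round 8: pos4(id88) recv 88: ELECTED

Answer: 15,42,69,88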